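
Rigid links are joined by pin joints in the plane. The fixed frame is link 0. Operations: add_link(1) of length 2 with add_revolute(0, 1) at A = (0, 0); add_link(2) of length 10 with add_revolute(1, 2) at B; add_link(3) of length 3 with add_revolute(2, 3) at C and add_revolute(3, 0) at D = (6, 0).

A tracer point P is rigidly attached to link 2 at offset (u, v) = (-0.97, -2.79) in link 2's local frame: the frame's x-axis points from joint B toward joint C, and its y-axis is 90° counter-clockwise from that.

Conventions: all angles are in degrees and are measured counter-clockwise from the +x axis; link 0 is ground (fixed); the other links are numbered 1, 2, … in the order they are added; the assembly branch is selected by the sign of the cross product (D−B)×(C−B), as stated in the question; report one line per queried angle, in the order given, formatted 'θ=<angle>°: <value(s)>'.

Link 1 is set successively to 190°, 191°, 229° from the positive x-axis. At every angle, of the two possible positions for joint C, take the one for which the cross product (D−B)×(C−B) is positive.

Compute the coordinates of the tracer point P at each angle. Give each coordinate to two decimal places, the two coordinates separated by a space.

A=(0,0), D=(6.00,0)
θ=190°: B = A + 2.00·(cos190°, sin190°) = (-1.9696, -0.3473)
θ=190°: |BD| = 7.9772
θ=190°: circle(B,10.00) ∩ circle(D,3.00): a=9.6924, h=2.4613
θ=190°:   candidates: C₊=(7.6064,2.5337) cross=19.634; C₋=(7.8207,-2.3843) cross=-19.634
θ=190°:   branch + wants cross > 0 → take C=(7.6064,2.5337) (cross=19.634)
θ=190°: ex = (C−B)/|BC| = (0.9576,0.2881); ey = (-0.2881,0.9576)
θ=190°: P = B + -0.97·ex + -2.79·ey = (-2.0947,-3.2985)
θ=191°: B = A + 2.00·(cos191°, sin191°) = (-1.9633, -0.3816)
θ=191°: |BD| = 7.9724
θ=191°: circle(B,10.00) ∩ circle(D,3.00): a=9.6934, h=2.4573
θ=191°:   candidates: C₊=(7.6014,2.5368) cross=19.590; C₋=(7.8366,-2.3721) cross=-19.590
θ=191°:   branch + wants cross > 0 → take C=(7.6014,2.5368) (cross=19.590)
θ=191°: ex = (C−B)/|BC| = (0.9565,0.2918); ey = (-0.2918,0.9565)
θ=191°: P = B + -0.97·ex + -2.79·ey = (-2.0768,-3.3332)
θ=229°: B = A + 2.00·(cos229°, sin229°) = (-1.3121, -1.5094)
θ=229°: |BD| = 7.4663
θ=229°: circle(B,10.00) ∩ circle(D,3.00): a=9.8272, h=1.8510
θ=229°:   candidates: C₊=(7.9380,2.2900) cross=13.820; C₋=(8.6864,-1.3354) cross=-13.820
θ=229°:   branch + wants cross > 0 → take C=(7.9380,2.2900) (cross=13.820)
θ=229°: ex = (C−B)/|BC| = (0.9250,0.3799); ey = (-0.3799,0.9250)
θ=229°: P = B + -0.97·ex + -2.79·ey = (-1.1493,-4.4587)

θ=190°: -2.09 -3.30
θ=191°: -2.08 -3.33
θ=229°: -1.15 -4.46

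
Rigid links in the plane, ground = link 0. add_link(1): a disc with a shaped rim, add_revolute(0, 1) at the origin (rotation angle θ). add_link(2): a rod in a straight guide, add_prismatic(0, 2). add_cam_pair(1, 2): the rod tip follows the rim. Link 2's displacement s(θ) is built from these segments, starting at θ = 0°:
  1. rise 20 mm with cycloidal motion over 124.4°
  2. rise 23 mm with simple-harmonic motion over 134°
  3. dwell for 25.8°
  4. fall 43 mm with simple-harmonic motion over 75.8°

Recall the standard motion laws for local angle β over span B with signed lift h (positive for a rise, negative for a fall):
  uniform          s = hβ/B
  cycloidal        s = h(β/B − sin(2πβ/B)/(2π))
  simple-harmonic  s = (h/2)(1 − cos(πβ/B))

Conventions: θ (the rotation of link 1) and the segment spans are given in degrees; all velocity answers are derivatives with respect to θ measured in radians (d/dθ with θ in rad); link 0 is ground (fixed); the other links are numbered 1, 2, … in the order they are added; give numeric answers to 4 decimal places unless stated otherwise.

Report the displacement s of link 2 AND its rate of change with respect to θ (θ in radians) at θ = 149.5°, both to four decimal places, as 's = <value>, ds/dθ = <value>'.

segment 1 (0° to 124.4°, cycloidal, h = 20) is passed completely: s = 0.0000 + (20) = 20.0000
θ = 149.5° falls in segment 2 (124.4° to 258.4°, simple-harmonic, h = 23): β = 149.5 − 124.4 = 25.1°, B = 134°; Δs = 23/2·(1 − cos(π·0.1873)) = 1.9344; s = 20.0000 + 1.9344 = 21.9344
velocity in seg [124.4°–258.4°] (simple-harmonic), θ in radians: β = 25.1° = 0.4381 rad, B = 134° = 2.3387 rad; ds/dθ = (πh/(2B)) sin(πβ/B) = (π·23/(2·2.3387)) sin(π·0.1873) = 8.574787 mm/rad

s = 21.9344, ds/dθ = 8.5748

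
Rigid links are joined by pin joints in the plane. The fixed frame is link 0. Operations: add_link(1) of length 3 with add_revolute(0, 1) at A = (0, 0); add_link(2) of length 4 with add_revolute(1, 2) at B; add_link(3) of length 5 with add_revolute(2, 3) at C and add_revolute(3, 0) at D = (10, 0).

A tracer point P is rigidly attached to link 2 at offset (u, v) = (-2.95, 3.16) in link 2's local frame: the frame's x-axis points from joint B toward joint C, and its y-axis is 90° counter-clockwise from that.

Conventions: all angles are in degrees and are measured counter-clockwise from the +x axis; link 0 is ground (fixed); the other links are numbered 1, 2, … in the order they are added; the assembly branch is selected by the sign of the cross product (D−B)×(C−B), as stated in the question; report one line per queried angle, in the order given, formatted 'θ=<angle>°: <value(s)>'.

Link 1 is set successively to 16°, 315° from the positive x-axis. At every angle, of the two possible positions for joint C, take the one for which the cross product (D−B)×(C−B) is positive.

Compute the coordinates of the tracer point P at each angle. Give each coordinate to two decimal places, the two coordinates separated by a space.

A=(0,0), D=(10.00,0)
θ=16°: B = A + 3.00·(cos16°, sin16°) = (2.8838, 0.8269)
θ=16°: |BD| = 7.1641
θ=16°: circle(B,4.00) ∩ circle(D,5.00): a=2.9539, h=2.6971
θ=16°:   candidates: C₊=(6.1293,3.1650) cross=19.322; C₋=(5.5066,-2.1931) cross=-19.322
θ=16°:   branch + wants cross > 0 → take C=(6.1293,3.1650) (cross=19.322)
θ=16°: ex = (C−B)/|BC| = (0.8114,0.5845); ey = (-0.5845,0.8114)
θ=16°: P = B + -2.95·ex + 3.16·ey = (-1.3569,1.6665)
θ=315°: B = A + 3.00·(cos315°, sin315°) = (2.1213, -2.1213)
θ=315°: |BD| = 8.1593
θ=315°: circle(B,4.00) ∩ circle(D,5.00): a=3.5281, h=1.8848
θ=315°:   candidates: C₊=(5.0381,0.6159) cross=15.378; C₋=(6.0181,-3.0240) cross=-15.378
θ=315°:   branch + wants cross > 0 → take C=(5.0381,0.6159) (cross=15.378)
θ=315°: ex = (C−B)/|BC| = (0.7292,0.6843); ey = (-0.6843,0.7292)
θ=315°: P = B + -2.95·ex + 3.16·ey = (-2.1922,-1.8358)

θ=16°: -1.36 1.67
θ=315°: -2.19 -1.84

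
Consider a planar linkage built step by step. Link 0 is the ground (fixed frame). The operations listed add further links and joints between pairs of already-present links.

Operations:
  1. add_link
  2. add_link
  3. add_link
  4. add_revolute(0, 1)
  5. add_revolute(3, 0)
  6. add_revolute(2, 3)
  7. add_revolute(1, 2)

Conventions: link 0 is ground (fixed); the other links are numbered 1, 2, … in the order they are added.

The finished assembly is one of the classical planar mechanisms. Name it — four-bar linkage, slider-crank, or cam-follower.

links: 4 (incl. ground); joints: 4 revolute, 0 prismatic, 0 higher (cam) pair, forming one closed loop
4 links in a single 4R loop → four-bar linkage

four-bar linkage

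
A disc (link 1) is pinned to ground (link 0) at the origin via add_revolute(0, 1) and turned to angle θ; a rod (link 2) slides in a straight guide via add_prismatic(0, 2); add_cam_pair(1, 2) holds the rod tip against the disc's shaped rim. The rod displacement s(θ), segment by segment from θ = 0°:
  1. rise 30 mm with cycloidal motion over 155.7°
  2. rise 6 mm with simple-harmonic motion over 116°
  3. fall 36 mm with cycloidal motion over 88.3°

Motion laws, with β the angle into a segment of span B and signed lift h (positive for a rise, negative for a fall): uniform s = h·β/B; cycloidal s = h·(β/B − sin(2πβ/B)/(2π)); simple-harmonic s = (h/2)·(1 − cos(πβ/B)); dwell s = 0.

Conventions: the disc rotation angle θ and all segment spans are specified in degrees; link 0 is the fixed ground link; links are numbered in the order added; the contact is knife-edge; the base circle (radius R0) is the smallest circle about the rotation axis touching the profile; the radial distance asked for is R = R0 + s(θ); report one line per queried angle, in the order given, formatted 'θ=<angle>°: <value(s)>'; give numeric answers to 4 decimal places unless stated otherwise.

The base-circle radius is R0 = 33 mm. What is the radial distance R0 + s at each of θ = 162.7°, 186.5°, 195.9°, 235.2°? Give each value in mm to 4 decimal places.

segment 1 (0° to 155.7°, cycloidal, h = 30) is passed completely: s = 0.0000 + (30) = 30.0000
θ = 162.7° falls in segment 2 (155.7° to 271.7°, simple-harmonic, h = 6): β = 162.7 − 155.7 = 7°, B = 116°; Δs = 6/2·(1 − cos(π·0.0603)) = 0.0537; s = 30.0000 + 0.0537 = 30.0537
θ = 186.5° falls in segment 2 (155.7° to 271.7°, simple-harmonic, h = 6): β = 186.5 − 155.7 = 30.8°, B = 116°; Δs = 6/2·(1 − cos(π·0.2655)) = 0.9846; s = 30.0000 + 0.9846 = 30.9846
θ = 195.9° falls in segment 2 (155.7° to 271.7°, simple-harmonic, h = 6): β = 195.9 − 155.7 = 40.2°, B = 116°; Δs = 6/2·(1 − cos(π·0.3466)) = 1.6092; s = 30.0000 + 1.6092 = 31.6092
θ = 235.2° falls in segment 2 (155.7° to 271.7°, simple-harmonic, h = 6): β = 235.2 − 155.7 = 79.5°, B = 116°; Δs = 6/2·(1 − cos(π·0.6853)) = 4.6498; s = 30.0000 + 4.6498 = 34.6498
θ=162.7°: R = R0 + s = 33 + 30.0537 = 63.0537
θ=186.5°: R = R0 + s = 33 + 30.9846 = 63.9846
θ=195.9°: R = R0 + s = 33 + 31.6092 = 64.6092
θ=235.2°: R = R0 + s = 33 + 34.6498 = 67.6498

θ=162.7°: 63.0537
θ=186.5°: 63.9846
θ=195.9°: 64.6092
θ=235.2°: 67.6498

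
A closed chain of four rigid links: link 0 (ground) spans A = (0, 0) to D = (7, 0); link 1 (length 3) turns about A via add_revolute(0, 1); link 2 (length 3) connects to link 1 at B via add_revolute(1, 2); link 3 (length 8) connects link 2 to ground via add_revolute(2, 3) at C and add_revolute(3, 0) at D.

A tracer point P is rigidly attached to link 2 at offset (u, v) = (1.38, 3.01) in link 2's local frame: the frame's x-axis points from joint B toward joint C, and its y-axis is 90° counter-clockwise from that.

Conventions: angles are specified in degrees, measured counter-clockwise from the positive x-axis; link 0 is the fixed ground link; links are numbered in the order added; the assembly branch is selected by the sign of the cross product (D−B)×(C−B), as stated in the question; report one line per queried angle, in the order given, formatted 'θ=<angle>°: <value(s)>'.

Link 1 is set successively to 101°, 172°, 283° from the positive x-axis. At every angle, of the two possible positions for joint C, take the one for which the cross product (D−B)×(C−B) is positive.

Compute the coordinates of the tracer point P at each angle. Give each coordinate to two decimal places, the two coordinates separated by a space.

A=(0,0), D=(7.00,0)
θ=101°: B = A + 3.00·(cos101°, sin101°) = (-0.5724, 2.9449)
θ=101°: |BD| = 8.1249
θ=101°: circle(B,3.00) ∩ circle(D,8.00): a=0.6778, h=2.9224
θ=101°:   candidates: C₊=(1.1185,5.4229) cross=23.744; C₋=(-1.0000,-0.0245) cross=-23.744
θ=101°:   branch + wants cross > 0 → take C=(1.1185,5.4229) (cross=23.744)
θ=101°: ex = (C−B)/|BC| = (0.5636,0.8260); ey = (-0.8260,0.5636)
θ=101°: P = B + 1.38·ex + 3.01·ey = (-2.2809,5.7814)
θ=172°: B = A + 3.00·(cos172°, sin172°) = (-2.9708, 0.4175)
θ=172°: |BD| = 9.9795
θ=172°: circle(B,3.00) ∩ circle(D,8.00): a=2.2341, h=2.0022
θ=172°:   candidates: C₊=(-0.6549,2.3245) cross=19.981; C₋=(-0.8224,-1.6764) cross=-19.981
θ=172°:   branch + wants cross > 0 → take C=(-0.6549,2.3245) (cross=19.981)
θ=172°: ex = (C−B)/|BC| = (0.7720,0.6356); ey = (-0.6356,0.7720)
θ=172°: P = B + 1.38·ex + 3.01·ey = (-3.8188,3.6184)
θ=283°: B = A + 3.00·(cos283°, sin283°) = (0.6749, -2.9231)
θ=283°: |BD| = 6.9679
θ=283°: circle(B,3.00) ∩ circle(D,8.00): a=-0.4627, h=2.9641
θ=283°:   candidates: C₊=(-0.9886,-0.4265) cross=20.654; C₋=(1.4983,-5.8079) cross=-20.654
θ=283°:   branch + wants cross > 0 → take C=(-0.9886,-0.4265) (cross=20.654)
θ=283°: ex = (C−B)/|BC| = (-0.5545,0.8322); ey = (-0.8322,-0.5545)
θ=283°: P = B + 1.38·ex + 3.01·ey = (-2.5952,-3.4437)

θ=101°: -2.28 5.78
θ=172°: -3.82 3.62
θ=283°: -2.60 -3.44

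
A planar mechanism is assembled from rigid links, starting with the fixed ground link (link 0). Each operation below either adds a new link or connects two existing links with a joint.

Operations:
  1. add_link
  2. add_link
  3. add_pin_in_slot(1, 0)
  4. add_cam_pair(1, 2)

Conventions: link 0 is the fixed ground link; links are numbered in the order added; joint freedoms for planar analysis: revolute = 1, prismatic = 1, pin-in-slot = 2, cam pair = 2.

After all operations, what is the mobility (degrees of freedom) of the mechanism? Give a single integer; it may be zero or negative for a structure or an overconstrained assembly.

link 0 = ground. State L|J1|J2 = 1|0|0
+link1  2|0|0
+link2  3|0|0
PS(1,0) f=2→J2  3|0|1
C(1,2) f=2→J2  3|0|2
M = 3(3−1)−2·0−2 = 6−0−2 = 4

M = 4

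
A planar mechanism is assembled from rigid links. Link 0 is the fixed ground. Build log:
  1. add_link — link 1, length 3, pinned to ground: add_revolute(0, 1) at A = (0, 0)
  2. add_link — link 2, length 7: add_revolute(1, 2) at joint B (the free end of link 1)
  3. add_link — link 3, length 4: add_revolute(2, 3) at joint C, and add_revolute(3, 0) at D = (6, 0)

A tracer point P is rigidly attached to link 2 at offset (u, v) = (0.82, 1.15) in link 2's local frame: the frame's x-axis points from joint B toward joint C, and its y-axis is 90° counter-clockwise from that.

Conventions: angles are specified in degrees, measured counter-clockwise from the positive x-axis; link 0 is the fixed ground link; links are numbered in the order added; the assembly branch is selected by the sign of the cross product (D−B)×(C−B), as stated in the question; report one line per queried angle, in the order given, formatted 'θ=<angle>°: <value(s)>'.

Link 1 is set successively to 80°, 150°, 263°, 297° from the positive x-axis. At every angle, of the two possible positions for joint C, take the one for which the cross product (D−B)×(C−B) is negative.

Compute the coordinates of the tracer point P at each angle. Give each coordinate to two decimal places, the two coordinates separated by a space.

A=(0,0), D=(6.00,0)
θ=80°: B = A + 3.00·(cos80°, sin80°) = (0.5209, 2.9544)
θ=80°: |BD| = 6.2248
θ=80°: circle(B,7.00) ∩ circle(D,4.00): a=5.7631, h=3.9733
θ=80°:   candidates: C₊=(7.4794,3.7164) cross=24.733; C₋=(3.7078,-3.2781) cross=-24.733
θ=80°:   branch - wants cross < 0 → take C=(3.7078,-3.2781) (cross=-24.733)
θ=80°: ex = (C−B)/|BC| = (0.4553,-0.8904); ey = (0.8904,0.4553)
θ=80°: P = B + 0.82·ex + 1.15·ey = (1.9182,2.7479)
θ=150°: B = A + 3.00·(cos150°, sin150°) = (-2.5981, 1.5000)
θ=150°: |BD| = 8.7279
θ=150°: circle(B,7.00) ∩ circle(D,4.00): a=6.2545, h=3.1435
θ=150°:   candidates: C₊=(4.1036,3.5219) cross=27.437; C₋=(3.0231,-2.6717) cross=-27.437
θ=150°:   branch - wants cross < 0 → take C=(3.0231,-2.6717) (cross=-27.437)
θ=150°: ex = (C−B)/|BC| = (0.8030,-0.5960); ey = (0.5960,0.8030)
θ=150°: P = B + 0.82·ex + 1.15·ey = (-1.2543,1.9348)
θ=263°: B = A + 3.00·(cos263°, sin263°) = (-0.3656, -2.9776)
θ=263°: |BD| = 7.0276
θ=263°: circle(B,7.00) ∩ circle(D,4.00): a=5.8617, h=3.8263
θ=263°:   candidates: C₊=(3.3227,2.9719) cross=26.890; C₋=(6.5651,-3.9599) cross=-26.890
θ=263°:   branch - wants cross < 0 → take C=(6.5651,-3.9599) (cross=-26.890)
θ=263°: ex = (C−B)/|BC| = (0.9901,-0.1403); ey = (0.1403,0.9901)
θ=263°: P = B + 0.82·ex + 1.15·ey = (0.6076,-1.9541)
θ=297°: B = A + 3.00·(cos297°, sin297°) = (1.3620, -2.6730)
θ=297°: |BD| = 5.3532
θ=297°: circle(B,7.00) ∩ circle(D,4.00): a=5.7589, h=3.9794
θ=297°:   candidates: C₊=(4.3645,3.6503) cross=21.302; C₋=(8.3385,-3.2452) cross=-21.302
θ=297°:   branch - wants cross < 0 → take C=(8.3385,-3.2452) (cross=-21.302)
θ=297°: ex = (C−B)/|BC| = (0.9967,-0.0817); ey = (0.0817,0.9967)
θ=297°: P = B + 0.82·ex + 1.15·ey = (2.2732,-1.5939)

θ=80°: 1.92 2.75
θ=150°: -1.25 1.93
θ=263°: 0.61 -1.95
θ=297°: 2.27 -1.59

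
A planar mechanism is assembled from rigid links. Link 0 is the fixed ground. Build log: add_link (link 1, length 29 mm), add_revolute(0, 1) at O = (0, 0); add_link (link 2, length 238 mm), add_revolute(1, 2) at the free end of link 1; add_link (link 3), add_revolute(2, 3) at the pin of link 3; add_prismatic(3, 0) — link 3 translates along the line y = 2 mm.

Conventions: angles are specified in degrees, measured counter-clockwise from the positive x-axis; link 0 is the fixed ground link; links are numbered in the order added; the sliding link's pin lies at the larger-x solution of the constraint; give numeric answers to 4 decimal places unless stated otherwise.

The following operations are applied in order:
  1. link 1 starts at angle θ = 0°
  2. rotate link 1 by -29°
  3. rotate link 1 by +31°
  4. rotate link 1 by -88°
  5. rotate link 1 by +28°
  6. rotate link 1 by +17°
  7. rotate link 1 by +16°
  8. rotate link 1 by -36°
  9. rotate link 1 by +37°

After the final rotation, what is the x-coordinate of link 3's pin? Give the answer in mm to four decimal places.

geometry: r = 29 mm, L = 238 mm, e = 2 mm; θ starts at 0°
rotate link 1 by -29°: θ ← 0° -29° = -29°
rotate link 1 by +31°: θ ← -29° +31° = 2°
rotate link 1 by -88°: θ ← 2° -88° = -86°
rotate link 1 by +28°: θ ← -86° +28° = -58°
rotate link 1 by +17°: θ ← -58° +17° = -41°
rotate link 1 by +16°: θ ← -41° +16° = -25°
rotate link 1 by -36°: θ ← -25° -36° = -61°
rotate link 1 by +37°: θ ← -61° +37° = -24°
crank pin P = (r cos θ, r sin θ) = (26.492818, -11.795363)
h = r sin θ − e = -11.795363 − 2 = -13.795363
x = r cos θ + √(L² − h²) = 26.492818 + 237.599848 = 264.092667

264.0927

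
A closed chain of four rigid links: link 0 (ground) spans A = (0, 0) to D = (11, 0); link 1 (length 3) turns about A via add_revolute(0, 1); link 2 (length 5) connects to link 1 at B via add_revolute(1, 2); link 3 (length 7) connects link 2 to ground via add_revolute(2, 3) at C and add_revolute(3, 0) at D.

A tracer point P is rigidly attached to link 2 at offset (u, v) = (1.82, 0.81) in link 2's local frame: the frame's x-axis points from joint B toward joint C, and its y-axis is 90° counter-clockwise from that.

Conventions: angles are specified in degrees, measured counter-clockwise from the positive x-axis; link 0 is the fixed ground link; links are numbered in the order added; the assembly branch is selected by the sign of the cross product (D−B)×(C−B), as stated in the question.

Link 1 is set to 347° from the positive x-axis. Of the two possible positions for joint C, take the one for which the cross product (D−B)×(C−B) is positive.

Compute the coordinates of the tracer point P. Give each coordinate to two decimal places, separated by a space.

A=(0,0), D=(11.00,0)
B = A + 3.00·(cos347°, sin347°) = (2.9231, -0.6749)
|BD| = 8.1050
circle(B,5.00) ∩ circle(D,7.00): a=2.5720, h=4.2878
  candidates: C₊=(5.1291,3.8122) cross=34.753; C₋=(5.8432,-4.7336) cross=-34.753
  branch + wants cross > 0 → take C=(5.1291,3.8122) (cross=34.753)
ex = (C−B)/|BC| = (0.4412,0.8974); ey = (-0.8974,0.4412)
P = B + 1.82·ex + 0.81·ey = (2.9992,1.3158)

3.00 1.32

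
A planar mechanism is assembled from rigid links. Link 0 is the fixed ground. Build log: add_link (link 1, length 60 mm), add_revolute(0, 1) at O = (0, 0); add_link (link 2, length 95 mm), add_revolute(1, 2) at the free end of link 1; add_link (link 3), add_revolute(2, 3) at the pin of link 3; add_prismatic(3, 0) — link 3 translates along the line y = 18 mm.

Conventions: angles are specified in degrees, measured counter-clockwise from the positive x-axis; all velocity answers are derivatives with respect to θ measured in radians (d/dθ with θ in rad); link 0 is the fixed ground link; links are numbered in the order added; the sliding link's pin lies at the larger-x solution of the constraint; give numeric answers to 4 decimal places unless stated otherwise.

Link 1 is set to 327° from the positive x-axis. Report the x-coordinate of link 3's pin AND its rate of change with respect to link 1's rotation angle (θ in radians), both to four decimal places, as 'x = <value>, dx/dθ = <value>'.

geometry: r = 60 mm, L = 95 mm, e = 18 mm
crank pin P = (r cos θ, r sin θ) = (50.320234, -32.678342)
h = r sin θ − e = -32.678342 − 18 = -50.678342
x = r cos θ + √(L² − h²) = 50.320234 + 80.353629 = 130.673863
dx/dθ = −r sin θ − h·r cos θ/√(L² − h²) (θ in radians; h = -50.678342) = 64.414881

x = 130.6739, dx/dθ = 64.4149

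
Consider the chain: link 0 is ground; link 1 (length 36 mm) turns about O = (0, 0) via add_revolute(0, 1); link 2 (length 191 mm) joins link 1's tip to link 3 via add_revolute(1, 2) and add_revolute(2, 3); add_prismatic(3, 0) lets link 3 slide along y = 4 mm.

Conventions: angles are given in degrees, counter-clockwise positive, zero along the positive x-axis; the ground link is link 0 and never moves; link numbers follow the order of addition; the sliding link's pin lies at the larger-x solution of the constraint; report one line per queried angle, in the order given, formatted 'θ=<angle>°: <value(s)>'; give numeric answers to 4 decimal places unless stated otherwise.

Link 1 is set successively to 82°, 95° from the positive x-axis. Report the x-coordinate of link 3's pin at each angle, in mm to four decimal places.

geometry: r = 36 mm, L = 191 mm, e = 4 mm
θ=82°: crank pin P = (r cos θ, r sin θ) = (5.010232, 35.649650)
θ=82°: h = r sin θ − e = 35.649650 − 4 = 31.649650
θ=82°: x = r cos θ + √(L² − h²) = 5.010232 + 188.359496 = 193.369727
θ=95°: crank pin P = (r cos θ, r sin θ) = (-3.137607, 35.863009)
θ=95°: h = r sin θ − e = 35.863009 − 4 = 31.863009
θ=95°: x = r cos θ + √(L² − h²) = -3.137607 + 188.323521 = 185.185914

θ=82°: 193.3697
θ=95°: 185.1859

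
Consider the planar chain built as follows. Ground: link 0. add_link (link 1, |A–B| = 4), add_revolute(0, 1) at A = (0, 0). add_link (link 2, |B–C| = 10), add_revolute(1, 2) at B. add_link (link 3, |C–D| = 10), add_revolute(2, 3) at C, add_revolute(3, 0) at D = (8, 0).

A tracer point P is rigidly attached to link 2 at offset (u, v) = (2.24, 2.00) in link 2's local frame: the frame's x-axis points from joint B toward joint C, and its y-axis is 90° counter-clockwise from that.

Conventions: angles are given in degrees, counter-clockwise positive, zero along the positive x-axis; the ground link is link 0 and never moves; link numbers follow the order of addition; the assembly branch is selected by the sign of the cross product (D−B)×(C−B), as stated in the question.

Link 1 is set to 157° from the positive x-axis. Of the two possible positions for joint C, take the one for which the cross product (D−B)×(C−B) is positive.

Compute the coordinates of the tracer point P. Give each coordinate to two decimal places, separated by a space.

A=(0,0), D=(8.00,0)
B = A + 4.00·(cos157°, sin157°) = (-3.6820, 1.5629)
|BD| = 11.7861
circle(B,10.00) ∩ circle(D,10.00): a=5.8931, h=8.0791
  candidates: C₊=(3.2303,8.7892) cross=95.221; C₋=(1.0876,-7.2263) cross=-95.221
  branch + wants cross > 0 → take C=(3.2303,8.7892) (cross=95.221)
ex = (C−B)/|BC| = (0.6912,0.7226); ey = (-0.7226,0.6912)
P = B + 2.24·ex + 2.00·ey = (-3.5789,4.5641)

-3.58 4.56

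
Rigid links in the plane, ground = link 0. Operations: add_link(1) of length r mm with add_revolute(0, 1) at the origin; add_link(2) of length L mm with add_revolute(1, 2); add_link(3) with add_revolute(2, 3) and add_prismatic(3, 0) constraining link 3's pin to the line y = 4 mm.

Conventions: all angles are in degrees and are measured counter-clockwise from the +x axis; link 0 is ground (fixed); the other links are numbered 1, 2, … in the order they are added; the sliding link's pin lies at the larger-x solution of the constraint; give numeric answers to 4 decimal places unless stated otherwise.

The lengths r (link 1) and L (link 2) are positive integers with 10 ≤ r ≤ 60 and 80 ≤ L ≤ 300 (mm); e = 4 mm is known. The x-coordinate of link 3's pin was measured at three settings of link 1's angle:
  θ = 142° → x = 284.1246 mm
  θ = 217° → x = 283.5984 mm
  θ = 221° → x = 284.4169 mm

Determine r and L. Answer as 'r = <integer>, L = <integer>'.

constraint per measurement: (x − r cos θ)² + (r sin θ − e)² = L²
subtracting the θ₁ and θ₂ equations cancels the r² and L² terms:
r = (x₁² − x₂²) / (2[(x₁cos θ₁ + e sin θ₁) − (x₂cos θ₂ + e sin θ₂)]) = 19.9999 → r = 20
L² = (x₁ − r cos θ₁)² + (r sin θ₁ − e)² = 90000.0121 → L = 300.0000 → L = 300
check at θ₃=221°: x = 284.4169 (printed 284.4169) ✓

r = 20, L = 300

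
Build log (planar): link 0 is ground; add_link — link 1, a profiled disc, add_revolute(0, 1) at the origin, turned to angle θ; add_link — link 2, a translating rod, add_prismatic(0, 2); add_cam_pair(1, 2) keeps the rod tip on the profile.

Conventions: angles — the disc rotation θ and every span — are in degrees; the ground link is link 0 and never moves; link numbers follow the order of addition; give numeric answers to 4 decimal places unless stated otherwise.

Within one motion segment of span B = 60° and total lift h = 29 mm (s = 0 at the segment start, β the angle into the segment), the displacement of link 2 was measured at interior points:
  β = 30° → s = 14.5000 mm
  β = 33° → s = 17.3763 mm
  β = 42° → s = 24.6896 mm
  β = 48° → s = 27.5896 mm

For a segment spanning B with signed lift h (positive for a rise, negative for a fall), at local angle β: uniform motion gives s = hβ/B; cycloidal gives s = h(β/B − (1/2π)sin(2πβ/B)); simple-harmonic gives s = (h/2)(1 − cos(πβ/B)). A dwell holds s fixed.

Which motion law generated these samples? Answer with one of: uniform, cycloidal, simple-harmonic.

candidates at β/B = r: uniform s = h·r (linear in β); cycloidal s = h·(r − sin(2πr)/(2π)); simple-harmonic s = (h/2)(1 − cos(πr))
β=30°: printed 14.5000 | uniform 14.5000, cycloidal 14.5000, simple-harmonic 14.5000
β=33°: printed 17.3763 | uniform 15.9500, cycloidal 17.3763, simple-harmonic 16.7683
β=42°: printed 24.6896 | uniform 20.3000, cycloidal 24.6896, simple-harmonic 23.0229
β=48°: printed 27.5896 | uniform 23.2000, cycloidal 27.5896, simple-harmonic 26.2307
only one law matches every sample → cycloidal

cycloidal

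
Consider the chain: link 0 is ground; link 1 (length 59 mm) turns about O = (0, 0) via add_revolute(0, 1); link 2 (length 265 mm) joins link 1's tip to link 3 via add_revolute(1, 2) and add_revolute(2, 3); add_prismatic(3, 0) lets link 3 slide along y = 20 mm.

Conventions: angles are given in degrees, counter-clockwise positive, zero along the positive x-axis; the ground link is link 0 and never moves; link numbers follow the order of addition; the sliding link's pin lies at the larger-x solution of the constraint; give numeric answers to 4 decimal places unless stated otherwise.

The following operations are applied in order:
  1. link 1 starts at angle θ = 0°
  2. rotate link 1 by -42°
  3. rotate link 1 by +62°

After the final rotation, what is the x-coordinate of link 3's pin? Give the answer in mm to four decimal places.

geometry: r = 59 mm, L = 265 mm, e = 20 mm; θ starts at 0°
rotate link 1 by -42°: θ ← 0° -42° = -42°
rotate link 1 by +62°: θ ← -42° +62° = 20°
crank pin P = (r cos θ, r sin θ) = (55.441865, 20.179188)
h = r sin θ − e = 20.179188 − 20 = 0.179188
x = r cos θ + √(L² − h²) = 55.441865 + 264.999939 = 320.441804

320.4418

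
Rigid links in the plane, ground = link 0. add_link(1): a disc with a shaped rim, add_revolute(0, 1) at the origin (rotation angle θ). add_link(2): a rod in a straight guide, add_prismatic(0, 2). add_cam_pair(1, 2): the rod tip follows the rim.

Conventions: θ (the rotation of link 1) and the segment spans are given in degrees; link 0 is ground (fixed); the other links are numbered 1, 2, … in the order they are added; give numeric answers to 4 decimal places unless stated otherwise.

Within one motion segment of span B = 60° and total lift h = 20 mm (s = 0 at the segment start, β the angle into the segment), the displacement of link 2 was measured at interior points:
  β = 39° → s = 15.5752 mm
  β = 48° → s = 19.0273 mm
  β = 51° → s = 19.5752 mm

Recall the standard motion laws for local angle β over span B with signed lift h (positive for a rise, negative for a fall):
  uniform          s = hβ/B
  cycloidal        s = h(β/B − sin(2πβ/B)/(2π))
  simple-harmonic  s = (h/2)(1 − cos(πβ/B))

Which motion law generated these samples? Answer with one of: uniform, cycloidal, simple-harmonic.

candidates at β/B = r: uniform s = h·r (linear in β); cycloidal s = h·(r − sin(2πr)/(2π)); simple-harmonic s = (h/2)(1 − cos(πr))
β=39°: printed 15.5752 | uniform 13.0000, cycloidal 15.5752, simple-harmonic 14.5399
β=48°: printed 19.0273 | uniform 16.0000, cycloidal 19.0273, simple-harmonic 18.0902
β=51°: printed 19.5752 | uniform 17.0000, cycloidal 19.5752, simple-harmonic 18.9101
only one law matches every sample → cycloidal

cycloidal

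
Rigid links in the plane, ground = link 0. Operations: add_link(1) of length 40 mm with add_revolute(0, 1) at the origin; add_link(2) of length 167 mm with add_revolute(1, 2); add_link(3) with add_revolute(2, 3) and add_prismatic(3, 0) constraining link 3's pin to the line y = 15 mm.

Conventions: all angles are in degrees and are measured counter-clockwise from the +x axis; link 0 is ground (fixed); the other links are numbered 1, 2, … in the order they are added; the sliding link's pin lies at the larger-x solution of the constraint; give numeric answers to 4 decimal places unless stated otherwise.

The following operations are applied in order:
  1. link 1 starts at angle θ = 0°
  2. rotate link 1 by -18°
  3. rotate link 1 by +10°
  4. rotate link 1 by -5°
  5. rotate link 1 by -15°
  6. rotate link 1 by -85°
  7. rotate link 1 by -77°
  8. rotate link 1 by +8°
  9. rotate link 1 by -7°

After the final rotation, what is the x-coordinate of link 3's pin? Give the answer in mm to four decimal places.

geometry: r = 40 mm, L = 167 mm, e = 15 mm; θ starts at 0°
rotate link 1 by -18°: θ ← 0° -18° = -18°
rotate link 1 by +10°: θ ← -18° +10° = -8°
rotate link 1 by -5°: θ ← -8° -5° = -13°
rotate link 1 by -15°: θ ← -13° -15° = -28°
rotate link 1 by -85°: θ ← -28° -85° = -113°
rotate link 1 by -77°: θ ← -113° -77° = -190°
rotate link 1 by +8°: θ ← -190° +8° = -182°
rotate link 1 by -7°: θ ← -182° -7° = -189°
crank pin P = (r cos θ, r sin θ) = (-39.507534, 6.257379)
h = r sin θ − e = 6.257379 − 15 = -8.742621
x = r cos θ + √(L² − h²) = -39.507534 + 166.771000 = 127.263467

127.2635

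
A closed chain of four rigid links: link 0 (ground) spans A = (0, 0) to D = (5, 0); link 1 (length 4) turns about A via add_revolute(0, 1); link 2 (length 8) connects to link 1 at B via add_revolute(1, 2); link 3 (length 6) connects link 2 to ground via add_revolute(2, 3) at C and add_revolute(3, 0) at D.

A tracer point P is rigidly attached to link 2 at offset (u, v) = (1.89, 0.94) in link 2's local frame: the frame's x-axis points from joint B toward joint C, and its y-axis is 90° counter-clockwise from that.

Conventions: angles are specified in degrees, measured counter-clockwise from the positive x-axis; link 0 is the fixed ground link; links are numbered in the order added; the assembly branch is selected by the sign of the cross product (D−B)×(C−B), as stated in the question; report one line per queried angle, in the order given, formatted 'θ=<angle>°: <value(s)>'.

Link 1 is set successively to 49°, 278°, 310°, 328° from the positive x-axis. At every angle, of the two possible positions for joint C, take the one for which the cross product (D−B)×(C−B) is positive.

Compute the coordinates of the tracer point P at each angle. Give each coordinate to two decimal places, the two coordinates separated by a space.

A=(0,0), D=(5.00,0)
θ=49°: B = A + 4.00·(cos49°, sin49°) = (2.6242, 3.0188)
θ=49°: |BD| = 3.8416
θ=49°: circle(B,8.00) ∩ circle(D,6.00): a=5.5651, h=5.7471
θ=49°:   candidates: C₊=(10.5822,2.1998) cross=22.078; C₋=(1.5496,-4.9087) cross=-22.078
θ=49°:   branch + wants cross > 0 → take C=(10.5822,2.1998) (cross=22.078)
θ=49°: ex = (C−B)/|BC| = (0.9947,-0.1024); ey = (0.1024,0.9947)
θ=49°: P = B + 1.89·ex + 0.94·ey = (4.6005,3.7604)
θ=278°: B = A + 4.00·(cos278°, sin278°) = (0.5567, -3.9611)
θ=278°: |BD| = 5.9526
θ=278°: circle(B,8.00) ∩ circle(D,6.00): a=5.3282, h=5.9674
θ=278°:   candidates: C₊=(0.5630,4.0389) cross=35.522; C₋=(8.5049,-4.8699) cross=-35.522
θ=278°:   branch + wants cross > 0 → take C=(0.5630,4.0389) (cross=35.522)
θ=278°: ex = (C−B)/|BC| = (0.0008,1.0000); ey = (-1.0000,0.0008)
θ=278°: P = B + 1.89·ex + 0.94·ey = (-0.3818,-2.0703)
θ=310°: B = A + 4.00·(cos310°, sin310°) = (2.5712, -3.0642)
θ=310°: |BD| = 3.9101
θ=310°: circle(B,8.00) ∩ circle(D,6.00): a=5.5355, h=5.7756
θ=310°:   candidates: C₊=(1.4836,4.8615) cross=22.583; C₋=(10.5359,-2.3139) cross=-22.583
θ=310°:   branch + wants cross > 0 → take C=(1.4836,4.8615) (cross=22.583)
θ=310°: ex = (C−B)/|BC| = (-0.1359,0.9907); ey = (-0.9907,-0.1359)
θ=310°: P = B + 1.89·ex + 0.94·ey = (1.3829,-1.3195)
θ=328°: B = A + 4.00·(cos328°, sin328°) = (3.3922, -2.1197)
θ=328°: |BD| = 2.6605
θ=328°: circle(B,8.00) ∩ circle(D,6.00): a=6.5925, h=4.5320
θ=328°:   candidates: C₊=(3.7654,5.8716) cross=12.057; C₋=(10.9871,0.3939) cross=-12.057
θ=328°:   branch + wants cross > 0 → take C=(3.7654,5.8716) (cross=12.057)
θ=328°: ex = (C−B)/|BC| = (0.0467,0.9989); ey = (-0.9989,0.0467)
θ=328°: P = B + 1.89·ex + 0.94·ey = (2.5414,-0.1879)

θ=49°: 4.60 3.76
θ=278°: -0.38 -2.07
θ=310°: 1.38 -1.32
θ=328°: 2.54 -0.19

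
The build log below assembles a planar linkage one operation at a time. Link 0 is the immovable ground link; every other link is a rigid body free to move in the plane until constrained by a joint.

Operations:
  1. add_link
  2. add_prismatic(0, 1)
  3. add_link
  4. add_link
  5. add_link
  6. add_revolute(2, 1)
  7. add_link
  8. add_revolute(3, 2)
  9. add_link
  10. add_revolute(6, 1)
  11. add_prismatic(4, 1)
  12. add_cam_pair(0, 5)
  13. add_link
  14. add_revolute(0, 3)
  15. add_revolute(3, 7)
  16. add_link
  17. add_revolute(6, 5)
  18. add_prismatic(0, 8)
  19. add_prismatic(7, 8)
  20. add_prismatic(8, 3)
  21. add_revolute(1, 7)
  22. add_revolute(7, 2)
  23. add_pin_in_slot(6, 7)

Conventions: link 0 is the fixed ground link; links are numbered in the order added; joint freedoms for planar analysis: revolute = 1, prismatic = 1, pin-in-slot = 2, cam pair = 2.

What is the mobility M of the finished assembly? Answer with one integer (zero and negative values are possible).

ground; <1,0,0>
#1 <2,0,0>
P:0↔1 J1 <2,1,0>
#2 <3,1,0>
#3 <4,1,0>
#4 <5,1,0>
R:2↔1 J1 <5,2,0>
#5 <6,2,0>
R:3↔2 J1 <6,3,0>
#6 <7,3,0>
R:6↔1 J1 <7,4,0>
P:4↔1 J1 <7,5,0>
C:0↔5 J2 <7,5,1>
#7 <8,5,1>
R:0↔3 J1 <8,6,1>
R:3↔7 J1 <8,7,1>
#8 <9,7,1>
R:6↔5 J1 <9,8,1>
P:0↔8 J1 <9,9,1>
P:7↔8 J1 <9,10,1>
P:8↔3 J1 <9,11,1>
R:1↔7 J1 <9,12,1>
R:7↔2 J1 <9,13,1>
PS:6↔7 J2 <9,13,2>
3×8 − 2×13 − 1×2 = -4

M = -4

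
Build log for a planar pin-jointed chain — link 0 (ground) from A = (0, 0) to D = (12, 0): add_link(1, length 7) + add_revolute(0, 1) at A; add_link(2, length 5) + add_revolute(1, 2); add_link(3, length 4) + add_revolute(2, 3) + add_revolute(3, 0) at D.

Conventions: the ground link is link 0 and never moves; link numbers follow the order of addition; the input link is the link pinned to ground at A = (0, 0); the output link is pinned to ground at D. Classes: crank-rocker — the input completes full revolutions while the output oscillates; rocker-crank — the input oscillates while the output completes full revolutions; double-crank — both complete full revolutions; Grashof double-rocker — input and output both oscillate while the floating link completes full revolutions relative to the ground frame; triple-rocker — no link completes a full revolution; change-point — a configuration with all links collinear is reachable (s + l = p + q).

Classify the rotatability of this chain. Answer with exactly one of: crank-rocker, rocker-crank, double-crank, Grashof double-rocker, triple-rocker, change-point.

lengths: ground=12, input=7, coupler=5, output=4
sorted: s=4 (shortest), l=12 (longest), p+q=12
s + l = 16 vs p + q = 12
s + l > p + q → non-Grashof → no link fully rotates → triple-rocker

triple-rocker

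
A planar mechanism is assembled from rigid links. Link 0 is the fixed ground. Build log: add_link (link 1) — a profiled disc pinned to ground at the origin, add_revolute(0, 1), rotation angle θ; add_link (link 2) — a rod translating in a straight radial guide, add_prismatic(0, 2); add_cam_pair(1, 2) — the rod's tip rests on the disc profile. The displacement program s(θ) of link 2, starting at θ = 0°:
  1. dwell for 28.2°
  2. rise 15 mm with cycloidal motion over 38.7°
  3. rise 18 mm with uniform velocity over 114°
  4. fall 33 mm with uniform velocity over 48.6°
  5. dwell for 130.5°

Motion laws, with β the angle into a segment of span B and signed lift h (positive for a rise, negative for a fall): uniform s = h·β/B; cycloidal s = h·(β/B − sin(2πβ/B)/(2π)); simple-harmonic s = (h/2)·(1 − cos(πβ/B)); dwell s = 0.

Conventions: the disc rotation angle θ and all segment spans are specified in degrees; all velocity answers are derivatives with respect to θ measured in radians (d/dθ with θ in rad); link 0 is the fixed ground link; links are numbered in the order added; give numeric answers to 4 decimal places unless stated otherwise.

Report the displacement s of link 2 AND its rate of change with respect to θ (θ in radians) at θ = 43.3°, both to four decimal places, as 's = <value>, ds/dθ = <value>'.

seg 1 [0°–28.2°] dwell: s stays 0.0000
seg 2 [28.2°–66.9°] cycloidal, h=15: θ=43.3° here. β=15.1, B=38.7. 15·(0.3902 − sin(2π·0.3902)/(2π)) = 4.3331 → s = 4.3331
velocity in seg [28.2°–66.9°] (cycloidal), θ in radians: β = 15.1° = 0.2635 rad, B = 38.7° = 0.6754 rad; ds/dθ = (h/B)(1 − cos(2πβ/B)) = (15/0.6754)(1 − cos(2π·0.3902)) = 39.335044 mm/rad

s = 4.3331, ds/dθ = 39.3350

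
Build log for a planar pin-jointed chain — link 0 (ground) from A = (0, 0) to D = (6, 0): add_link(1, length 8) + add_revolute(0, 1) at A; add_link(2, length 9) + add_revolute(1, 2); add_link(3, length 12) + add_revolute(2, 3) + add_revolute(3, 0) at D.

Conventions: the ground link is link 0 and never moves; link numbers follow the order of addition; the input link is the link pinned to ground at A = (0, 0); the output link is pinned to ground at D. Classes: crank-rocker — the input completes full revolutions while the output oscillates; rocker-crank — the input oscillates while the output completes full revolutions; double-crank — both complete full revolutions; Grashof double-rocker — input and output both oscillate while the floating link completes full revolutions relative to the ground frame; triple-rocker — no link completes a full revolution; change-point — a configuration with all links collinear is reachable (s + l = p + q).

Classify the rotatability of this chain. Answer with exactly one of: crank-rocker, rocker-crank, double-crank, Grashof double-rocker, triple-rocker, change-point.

lengths: ground=6, input=8, coupler=9, output=12
sorted: s=6 (shortest), l=12 (longest), p+q=17
s + l = 18 vs p + q = 17
s + l > p + q → non-Grashof → no link fully rotates → triple-rocker

triple-rocker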